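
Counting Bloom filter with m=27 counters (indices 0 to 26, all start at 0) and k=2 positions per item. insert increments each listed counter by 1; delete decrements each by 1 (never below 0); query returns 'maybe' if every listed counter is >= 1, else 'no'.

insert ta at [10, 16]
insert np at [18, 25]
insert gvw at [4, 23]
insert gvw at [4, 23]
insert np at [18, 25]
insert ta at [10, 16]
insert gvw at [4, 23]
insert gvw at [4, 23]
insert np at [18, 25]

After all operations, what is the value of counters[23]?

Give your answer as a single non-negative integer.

Answer: 4

Derivation:
Step 1: insert ta at [10, 16] -> counters=[0,0,0,0,0,0,0,0,0,0,1,0,0,0,0,0,1,0,0,0,0,0,0,0,0,0,0]
Step 2: insert np at [18, 25] -> counters=[0,0,0,0,0,0,0,0,0,0,1,0,0,0,0,0,1,0,1,0,0,0,0,0,0,1,0]
Step 3: insert gvw at [4, 23] -> counters=[0,0,0,0,1,0,0,0,0,0,1,0,0,0,0,0,1,0,1,0,0,0,0,1,0,1,0]
Step 4: insert gvw at [4, 23] -> counters=[0,0,0,0,2,0,0,0,0,0,1,0,0,0,0,0,1,0,1,0,0,0,0,2,0,1,0]
Step 5: insert np at [18, 25] -> counters=[0,0,0,0,2,0,0,0,0,0,1,0,0,0,0,0,1,0,2,0,0,0,0,2,0,2,0]
Step 6: insert ta at [10, 16] -> counters=[0,0,0,0,2,0,0,0,0,0,2,0,0,0,0,0,2,0,2,0,0,0,0,2,0,2,0]
Step 7: insert gvw at [4, 23] -> counters=[0,0,0,0,3,0,0,0,0,0,2,0,0,0,0,0,2,0,2,0,0,0,0,3,0,2,0]
Step 8: insert gvw at [4, 23] -> counters=[0,0,0,0,4,0,0,0,0,0,2,0,0,0,0,0,2,0,2,0,0,0,0,4,0,2,0]
Step 9: insert np at [18, 25] -> counters=[0,0,0,0,4,0,0,0,0,0,2,0,0,0,0,0,2,0,3,0,0,0,0,4,0,3,0]
Final counters=[0,0,0,0,4,0,0,0,0,0,2,0,0,0,0,0,2,0,3,0,0,0,0,4,0,3,0] -> counters[23]=4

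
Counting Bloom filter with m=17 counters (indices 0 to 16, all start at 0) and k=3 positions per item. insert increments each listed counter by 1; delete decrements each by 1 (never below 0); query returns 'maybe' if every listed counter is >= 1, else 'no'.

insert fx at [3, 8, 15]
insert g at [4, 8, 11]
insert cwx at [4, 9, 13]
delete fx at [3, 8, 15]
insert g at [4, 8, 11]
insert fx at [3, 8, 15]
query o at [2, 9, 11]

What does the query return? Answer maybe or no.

Answer: no

Derivation:
Step 1: insert fx at [3, 8, 15] -> counters=[0,0,0,1,0,0,0,0,1,0,0,0,0,0,0,1,0]
Step 2: insert g at [4, 8, 11] -> counters=[0,0,0,1,1,0,0,0,2,0,0,1,0,0,0,1,0]
Step 3: insert cwx at [4, 9, 13] -> counters=[0,0,0,1,2,0,0,0,2,1,0,1,0,1,0,1,0]
Step 4: delete fx at [3, 8, 15] -> counters=[0,0,0,0,2,0,0,0,1,1,0,1,0,1,0,0,0]
Step 5: insert g at [4, 8, 11] -> counters=[0,0,0,0,3,0,0,0,2,1,0,2,0,1,0,0,0]
Step 6: insert fx at [3, 8, 15] -> counters=[0,0,0,1,3,0,0,0,3,1,0,2,0,1,0,1,0]
Query o: check counters[2]=0 counters[9]=1 counters[11]=2 -> no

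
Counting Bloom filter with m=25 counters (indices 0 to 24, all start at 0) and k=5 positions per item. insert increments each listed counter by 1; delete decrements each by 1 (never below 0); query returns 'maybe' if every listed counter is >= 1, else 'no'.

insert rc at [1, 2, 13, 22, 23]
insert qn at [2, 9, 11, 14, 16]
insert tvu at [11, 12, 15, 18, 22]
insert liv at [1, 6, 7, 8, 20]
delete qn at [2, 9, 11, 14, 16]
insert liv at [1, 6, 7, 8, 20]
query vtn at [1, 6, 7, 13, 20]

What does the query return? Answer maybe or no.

Step 1: insert rc at [1, 2, 13, 22, 23] -> counters=[0,1,1,0,0,0,0,0,0,0,0,0,0,1,0,0,0,0,0,0,0,0,1,1,0]
Step 2: insert qn at [2, 9, 11, 14, 16] -> counters=[0,1,2,0,0,0,0,0,0,1,0,1,0,1,1,0,1,0,0,0,0,0,1,1,0]
Step 3: insert tvu at [11, 12, 15, 18, 22] -> counters=[0,1,2,0,0,0,0,0,0,1,0,2,1,1,1,1,1,0,1,0,0,0,2,1,0]
Step 4: insert liv at [1, 6, 7, 8, 20] -> counters=[0,2,2,0,0,0,1,1,1,1,0,2,1,1,1,1,1,0,1,0,1,0,2,1,0]
Step 5: delete qn at [2, 9, 11, 14, 16] -> counters=[0,2,1,0,0,0,1,1,1,0,0,1,1,1,0,1,0,0,1,0,1,0,2,1,0]
Step 6: insert liv at [1, 6, 7, 8, 20] -> counters=[0,3,1,0,0,0,2,2,2,0,0,1,1,1,0,1,0,0,1,0,2,0,2,1,0]
Query vtn: check counters[1]=3 counters[6]=2 counters[7]=2 counters[13]=1 counters[20]=2 -> maybe

Answer: maybe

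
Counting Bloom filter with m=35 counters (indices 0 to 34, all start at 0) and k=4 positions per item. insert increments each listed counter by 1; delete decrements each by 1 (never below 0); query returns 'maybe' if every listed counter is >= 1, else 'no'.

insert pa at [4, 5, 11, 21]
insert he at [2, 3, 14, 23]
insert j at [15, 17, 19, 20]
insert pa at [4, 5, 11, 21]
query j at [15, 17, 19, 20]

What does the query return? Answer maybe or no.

Answer: maybe

Derivation:
Step 1: insert pa at [4, 5, 11, 21] -> counters=[0,0,0,0,1,1,0,0,0,0,0,1,0,0,0,0,0,0,0,0,0,1,0,0,0,0,0,0,0,0,0,0,0,0,0]
Step 2: insert he at [2, 3, 14, 23] -> counters=[0,0,1,1,1,1,0,0,0,0,0,1,0,0,1,0,0,0,0,0,0,1,0,1,0,0,0,0,0,0,0,0,0,0,0]
Step 3: insert j at [15, 17, 19, 20] -> counters=[0,0,1,1,1,1,0,0,0,0,0,1,0,0,1,1,0,1,0,1,1,1,0,1,0,0,0,0,0,0,0,0,0,0,0]
Step 4: insert pa at [4, 5, 11, 21] -> counters=[0,0,1,1,2,2,0,0,0,0,0,2,0,0,1,1,0,1,0,1,1,2,0,1,0,0,0,0,0,0,0,0,0,0,0]
Query j: check counters[15]=1 counters[17]=1 counters[19]=1 counters[20]=1 -> maybe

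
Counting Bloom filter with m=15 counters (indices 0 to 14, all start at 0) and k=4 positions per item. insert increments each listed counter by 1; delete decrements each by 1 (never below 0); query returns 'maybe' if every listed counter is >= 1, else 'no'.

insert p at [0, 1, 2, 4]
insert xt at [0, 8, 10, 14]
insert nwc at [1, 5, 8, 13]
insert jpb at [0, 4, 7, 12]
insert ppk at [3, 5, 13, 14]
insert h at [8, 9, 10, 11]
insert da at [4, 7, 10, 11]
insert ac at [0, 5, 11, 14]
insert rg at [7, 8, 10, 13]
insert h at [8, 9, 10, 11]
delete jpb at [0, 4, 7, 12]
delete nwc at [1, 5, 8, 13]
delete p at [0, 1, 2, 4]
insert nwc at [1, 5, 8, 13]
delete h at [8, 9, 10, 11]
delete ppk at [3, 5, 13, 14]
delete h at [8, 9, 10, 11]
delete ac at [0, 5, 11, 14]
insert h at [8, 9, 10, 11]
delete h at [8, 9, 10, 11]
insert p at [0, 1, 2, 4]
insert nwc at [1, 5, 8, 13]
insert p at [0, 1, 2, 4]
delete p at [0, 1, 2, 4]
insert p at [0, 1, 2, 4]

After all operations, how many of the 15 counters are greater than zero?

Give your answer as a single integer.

Step 1: insert p at [0, 1, 2, 4] -> counters=[1,1,1,0,1,0,0,0,0,0,0,0,0,0,0]
Step 2: insert xt at [0, 8, 10, 14] -> counters=[2,1,1,0,1,0,0,0,1,0,1,0,0,0,1]
Step 3: insert nwc at [1, 5, 8, 13] -> counters=[2,2,1,0,1,1,0,0,2,0,1,0,0,1,1]
Step 4: insert jpb at [0, 4, 7, 12] -> counters=[3,2,1,0,2,1,0,1,2,0,1,0,1,1,1]
Step 5: insert ppk at [3, 5, 13, 14] -> counters=[3,2,1,1,2,2,0,1,2,0,1,0,1,2,2]
Step 6: insert h at [8, 9, 10, 11] -> counters=[3,2,1,1,2,2,0,1,3,1,2,1,1,2,2]
Step 7: insert da at [4, 7, 10, 11] -> counters=[3,2,1,1,3,2,0,2,3,1,3,2,1,2,2]
Step 8: insert ac at [0, 5, 11, 14] -> counters=[4,2,1,1,3,3,0,2,3,1,3,3,1,2,3]
Step 9: insert rg at [7, 8, 10, 13] -> counters=[4,2,1,1,3,3,0,3,4,1,4,3,1,3,3]
Step 10: insert h at [8, 9, 10, 11] -> counters=[4,2,1,1,3,3,0,3,5,2,5,4,1,3,3]
Step 11: delete jpb at [0, 4, 7, 12] -> counters=[3,2,1,1,2,3,0,2,5,2,5,4,0,3,3]
Step 12: delete nwc at [1, 5, 8, 13] -> counters=[3,1,1,1,2,2,0,2,4,2,5,4,0,2,3]
Step 13: delete p at [0, 1, 2, 4] -> counters=[2,0,0,1,1,2,0,2,4,2,5,4,0,2,3]
Step 14: insert nwc at [1, 5, 8, 13] -> counters=[2,1,0,1,1,3,0,2,5,2,5,4,0,3,3]
Step 15: delete h at [8, 9, 10, 11] -> counters=[2,1,0,1,1,3,0,2,4,1,4,3,0,3,3]
Step 16: delete ppk at [3, 5, 13, 14] -> counters=[2,1,0,0,1,2,0,2,4,1,4,3,0,2,2]
Step 17: delete h at [8, 9, 10, 11] -> counters=[2,1,0,0,1,2,0,2,3,0,3,2,0,2,2]
Step 18: delete ac at [0, 5, 11, 14] -> counters=[1,1,0,0,1,1,0,2,3,0,3,1,0,2,1]
Step 19: insert h at [8, 9, 10, 11] -> counters=[1,1,0,0,1,1,0,2,4,1,4,2,0,2,1]
Step 20: delete h at [8, 9, 10, 11] -> counters=[1,1,0,0,1,1,0,2,3,0,3,1,0,2,1]
Step 21: insert p at [0, 1, 2, 4] -> counters=[2,2,1,0,2,1,0,2,3,0,3,1,0,2,1]
Step 22: insert nwc at [1, 5, 8, 13] -> counters=[2,3,1,0,2,2,0,2,4,0,3,1,0,3,1]
Step 23: insert p at [0, 1, 2, 4] -> counters=[3,4,2,0,3,2,0,2,4,0,3,1,0,3,1]
Step 24: delete p at [0, 1, 2, 4] -> counters=[2,3,1,0,2,2,0,2,4,0,3,1,0,3,1]
Step 25: insert p at [0, 1, 2, 4] -> counters=[3,4,2,0,3,2,0,2,4,0,3,1,0,3,1]
Final counters=[3,4,2,0,3,2,0,2,4,0,3,1,0,3,1] -> 11 nonzero

Answer: 11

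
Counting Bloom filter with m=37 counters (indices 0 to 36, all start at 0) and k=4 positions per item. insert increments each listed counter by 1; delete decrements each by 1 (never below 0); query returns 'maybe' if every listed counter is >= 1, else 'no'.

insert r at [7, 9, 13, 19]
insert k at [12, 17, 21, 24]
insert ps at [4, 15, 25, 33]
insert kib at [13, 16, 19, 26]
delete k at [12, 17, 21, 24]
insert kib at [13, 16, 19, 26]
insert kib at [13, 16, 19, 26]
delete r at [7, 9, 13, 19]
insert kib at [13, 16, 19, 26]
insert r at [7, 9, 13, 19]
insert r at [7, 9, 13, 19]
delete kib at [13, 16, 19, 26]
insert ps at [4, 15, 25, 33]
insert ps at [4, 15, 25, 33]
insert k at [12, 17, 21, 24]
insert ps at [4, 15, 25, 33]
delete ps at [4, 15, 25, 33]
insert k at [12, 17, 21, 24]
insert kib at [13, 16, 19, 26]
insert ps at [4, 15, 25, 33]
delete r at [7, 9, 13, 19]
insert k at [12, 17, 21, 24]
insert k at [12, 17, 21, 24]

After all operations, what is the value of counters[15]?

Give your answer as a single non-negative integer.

Answer: 4

Derivation:
Step 1: insert r at [7, 9, 13, 19] -> counters=[0,0,0,0,0,0,0,1,0,1,0,0,0,1,0,0,0,0,0,1,0,0,0,0,0,0,0,0,0,0,0,0,0,0,0,0,0]
Step 2: insert k at [12, 17, 21, 24] -> counters=[0,0,0,0,0,0,0,1,0,1,0,0,1,1,0,0,0,1,0,1,0,1,0,0,1,0,0,0,0,0,0,0,0,0,0,0,0]
Step 3: insert ps at [4, 15, 25, 33] -> counters=[0,0,0,0,1,0,0,1,0,1,0,0,1,1,0,1,0,1,0,1,0,1,0,0,1,1,0,0,0,0,0,0,0,1,0,0,0]
Step 4: insert kib at [13, 16, 19, 26] -> counters=[0,0,0,0,1,0,0,1,0,1,0,0,1,2,0,1,1,1,0,2,0,1,0,0,1,1,1,0,0,0,0,0,0,1,0,0,0]
Step 5: delete k at [12, 17, 21, 24] -> counters=[0,0,0,0,1,0,0,1,0,1,0,0,0,2,0,1,1,0,0,2,0,0,0,0,0,1,1,0,0,0,0,0,0,1,0,0,0]
Step 6: insert kib at [13, 16, 19, 26] -> counters=[0,0,0,0,1,0,0,1,0,1,0,0,0,3,0,1,2,0,0,3,0,0,0,0,0,1,2,0,0,0,0,0,0,1,0,0,0]
Step 7: insert kib at [13, 16, 19, 26] -> counters=[0,0,0,0,1,0,0,1,0,1,0,0,0,4,0,1,3,0,0,4,0,0,0,0,0,1,3,0,0,0,0,0,0,1,0,0,0]
Step 8: delete r at [7, 9, 13, 19] -> counters=[0,0,0,0,1,0,0,0,0,0,0,0,0,3,0,1,3,0,0,3,0,0,0,0,0,1,3,0,0,0,0,0,0,1,0,0,0]
Step 9: insert kib at [13, 16, 19, 26] -> counters=[0,0,0,0,1,0,0,0,0,0,0,0,0,4,0,1,4,0,0,4,0,0,0,0,0,1,4,0,0,0,0,0,0,1,0,0,0]
Step 10: insert r at [7, 9, 13, 19] -> counters=[0,0,0,0,1,0,0,1,0,1,0,0,0,5,0,1,4,0,0,5,0,0,0,0,0,1,4,0,0,0,0,0,0,1,0,0,0]
Step 11: insert r at [7, 9, 13, 19] -> counters=[0,0,0,0,1,0,0,2,0,2,0,0,0,6,0,1,4,0,0,6,0,0,0,0,0,1,4,0,0,0,0,0,0,1,0,0,0]
Step 12: delete kib at [13, 16, 19, 26] -> counters=[0,0,0,0,1,0,0,2,0,2,0,0,0,5,0,1,3,0,0,5,0,0,0,0,0,1,3,0,0,0,0,0,0,1,0,0,0]
Step 13: insert ps at [4, 15, 25, 33] -> counters=[0,0,0,0,2,0,0,2,0,2,0,0,0,5,0,2,3,0,0,5,0,0,0,0,0,2,3,0,0,0,0,0,0,2,0,0,0]
Step 14: insert ps at [4, 15, 25, 33] -> counters=[0,0,0,0,3,0,0,2,0,2,0,0,0,5,0,3,3,0,0,5,0,0,0,0,0,3,3,0,0,0,0,0,0,3,0,0,0]
Step 15: insert k at [12, 17, 21, 24] -> counters=[0,0,0,0,3,0,0,2,0,2,0,0,1,5,0,3,3,1,0,5,0,1,0,0,1,3,3,0,0,0,0,0,0,3,0,0,0]
Step 16: insert ps at [4, 15, 25, 33] -> counters=[0,0,0,0,4,0,0,2,0,2,0,0,1,5,0,4,3,1,0,5,0,1,0,0,1,4,3,0,0,0,0,0,0,4,0,0,0]
Step 17: delete ps at [4, 15, 25, 33] -> counters=[0,0,0,0,3,0,0,2,0,2,0,0,1,5,0,3,3,1,0,5,0,1,0,0,1,3,3,0,0,0,0,0,0,3,0,0,0]
Step 18: insert k at [12, 17, 21, 24] -> counters=[0,0,0,0,3,0,0,2,0,2,0,0,2,5,0,3,3,2,0,5,0,2,0,0,2,3,3,0,0,0,0,0,0,3,0,0,0]
Step 19: insert kib at [13, 16, 19, 26] -> counters=[0,0,0,0,3,0,0,2,0,2,0,0,2,6,0,3,4,2,0,6,0,2,0,0,2,3,4,0,0,0,0,0,0,3,0,0,0]
Step 20: insert ps at [4, 15, 25, 33] -> counters=[0,0,0,0,4,0,0,2,0,2,0,0,2,6,0,4,4,2,0,6,0,2,0,0,2,4,4,0,0,0,0,0,0,4,0,0,0]
Step 21: delete r at [7, 9, 13, 19] -> counters=[0,0,0,0,4,0,0,1,0,1,0,0,2,5,0,4,4,2,0,5,0,2,0,0,2,4,4,0,0,0,0,0,0,4,0,0,0]
Step 22: insert k at [12, 17, 21, 24] -> counters=[0,0,0,0,4,0,0,1,0,1,0,0,3,5,0,4,4,3,0,5,0,3,0,0,3,4,4,0,0,0,0,0,0,4,0,0,0]
Step 23: insert k at [12, 17, 21, 24] -> counters=[0,0,0,0,4,0,0,1,0,1,0,0,4,5,0,4,4,4,0,5,0,4,0,0,4,4,4,0,0,0,0,0,0,4,0,0,0]
Final counters=[0,0,0,0,4,0,0,1,0,1,0,0,4,5,0,4,4,4,0,5,0,4,0,0,4,4,4,0,0,0,0,0,0,4,0,0,0] -> counters[15]=4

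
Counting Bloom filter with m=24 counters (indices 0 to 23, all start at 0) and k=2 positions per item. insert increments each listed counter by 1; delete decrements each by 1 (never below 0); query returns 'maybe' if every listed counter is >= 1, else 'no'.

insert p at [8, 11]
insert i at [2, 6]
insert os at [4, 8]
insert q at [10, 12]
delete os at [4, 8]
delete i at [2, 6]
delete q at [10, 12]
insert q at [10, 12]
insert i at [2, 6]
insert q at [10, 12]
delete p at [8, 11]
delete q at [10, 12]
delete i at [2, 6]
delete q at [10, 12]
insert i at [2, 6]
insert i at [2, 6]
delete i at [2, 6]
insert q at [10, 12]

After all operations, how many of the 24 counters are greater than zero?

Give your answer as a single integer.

Step 1: insert p at [8, 11] -> counters=[0,0,0,0,0,0,0,0,1,0,0,1,0,0,0,0,0,0,0,0,0,0,0,0]
Step 2: insert i at [2, 6] -> counters=[0,0,1,0,0,0,1,0,1,0,0,1,0,0,0,0,0,0,0,0,0,0,0,0]
Step 3: insert os at [4, 8] -> counters=[0,0,1,0,1,0,1,0,2,0,0,1,0,0,0,0,0,0,0,0,0,0,0,0]
Step 4: insert q at [10, 12] -> counters=[0,0,1,0,1,0,1,0,2,0,1,1,1,0,0,0,0,0,0,0,0,0,0,0]
Step 5: delete os at [4, 8] -> counters=[0,0,1,0,0,0,1,0,1,0,1,1,1,0,0,0,0,0,0,0,0,0,0,0]
Step 6: delete i at [2, 6] -> counters=[0,0,0,0,0,0,0,0,1,0,1,1,1,0,0,0,0,0,0,0,0,0,0,0]
Step 7: delete q at [10, 12] -> counters=[0,0,0,0,0,0,0,0,1,0,0,1,0,0,0,0,0,0,0,0,0,0,0,0]
Step 8: insert q at [10, 12] -> counters=[0,0,0,0,0,0,0,0,1,0,1,1,1,0,0,0,0,0,0,0,0,0,0,0]
Step 9: insert i at [2, 6] -> counters=[0,0,1,0,0,0,1,0,1,0,1,1,1,0,0,0,0,0,0,0,0,0,0,0]
Step 10: insert q at [10, 12] -> counters=[0,0,1,0,0,0,1,0,1,0,2,1,2,0,0,0,0,0,0,0,0,0,0,0]
Step 11: delete p at [8, 11] -> counters=[0,0,1,0,0,0,1,0,0,0,2,0,2,0,0,0,0,0,0,0,0,0,0,0]
Step 12: delete q at [10, 12] -> counters=[0,0,1,0,0,0,1,0,0,0,1,0,1,0,0,0,0,0,0,0,0,0,0,0]
Step 13: delete i at [2, 6] -> counters=[0,0,0,0,0,0,0,0,0,0,1,0,1,0,0,0,0,0,0,0,0,0,0,0]
Step 14: delete q at [10, 12] -> counters=[0,0,0,0,0,0,0,0,0,0,0,0,0,0,0,0,0,0,0,0,0,0,0,0]
Step 15: insert i at [2, 6] -> counters=[0,0,1,0,0,0,1,0,0,0,0,0,0,0,0,0,0,0,0,0,0,0,0,0]
Step 16: insert i at [2, 6] -> counters=[0,0,2,0,0,0,2,0,0,0,0,0,0,0,0,0,0,0,0,0,0,0,0,0]
Step 17: delete i at [2, 6] -> counters=[0,0,1,0,0,0,1,0,0,0,0,0,0,0,0,0,0,0,0,0,0,0,0,0]
Step 18: insert q at [10, 12] -> counters=[0,0,1,0,0,0,1,0,0,0,1,0,1,0,0,0,0,0,0,0,0,0,0,0]
Final counters=[0,0,1,0,0,0,1,0,0,0,1,0,1,0,0,0,0,0,0,0,0,0,0,0] -> 4 nonzero

Answer: 4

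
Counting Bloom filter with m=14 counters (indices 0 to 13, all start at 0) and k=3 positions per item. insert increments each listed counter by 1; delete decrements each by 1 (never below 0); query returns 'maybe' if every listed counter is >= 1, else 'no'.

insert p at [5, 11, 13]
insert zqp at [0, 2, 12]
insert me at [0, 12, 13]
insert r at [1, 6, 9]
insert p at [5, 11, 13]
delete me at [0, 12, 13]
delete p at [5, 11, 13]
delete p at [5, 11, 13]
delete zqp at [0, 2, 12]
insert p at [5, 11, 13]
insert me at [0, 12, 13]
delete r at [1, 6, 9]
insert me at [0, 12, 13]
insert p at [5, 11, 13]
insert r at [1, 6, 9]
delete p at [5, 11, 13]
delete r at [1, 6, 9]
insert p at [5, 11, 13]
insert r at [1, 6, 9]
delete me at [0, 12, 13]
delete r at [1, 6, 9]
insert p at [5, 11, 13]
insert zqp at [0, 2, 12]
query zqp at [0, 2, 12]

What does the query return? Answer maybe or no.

Answer: maybe

Derivation:
Step 1: insert p at [5, 11, 13] -> counters=[0,0,0,0,0,1,0,0,0,0,0,1,0,1]
Step 2: insert zqp at [0, 2, 12] -> counters=[1,0,1,0,0,1,0,0,0,0,0,1,1,1]
Step 3: insert me at [0, 12, 13] -> counters=[2,0,1,0,0,1,0,0,0,0,0,1,2,2]
Step 4: insert r at [1, 6, 9] -> counters=[2,1,1,0,0,1,1,0,0,1,0,1,2,2]
Step 5: insert p at [5, 11, 13] -> counters=[2,1,1,0,0,2,1,0,0,1,0,2,2,3]
Step 6: delete me at [0, 12, 13] -> counters=[1,1,1,0,0,2,1,0,0,1,0,2,1,2]
Step 7: delete p at [5, 11, 13] -> counters=[1,1,1,0,0,1,1,0,0,1,0,1,1,1]
Step 8: delete p at [5, 11, 13] -> counters=[1,1,1,0,0,0,1,0,0,1,0,0,1,0]
Step 9: delete zqp at [0, 2, 12] -> counters=[0,1,0,0,0,0,1,0,0,1,0,0,0,0]
Step 10: insert p at [5, 11, 13] -> counters=[0,1,0,0,0,1,1,0,0,1,0,1,0,1]
Step 11: insert me at [0, 12, 13] -> counters=[1,1,0,0,0,1,1,0,0,1,0,1,1,2]
Step 12: delete r at [1, 6, 9] -> counters=[1,0,0,0,0,1,0,0,0,0,0,1,1,2]
Step 13: insert me at [0, 12, 13] -> counters=[2,0,0,0,0,1,0,0,0,0,0,1,2,3]
Step 14: insert p at [5, 11, 13] -> counters=[2,0,0,0,0,2,0,0,0,0,0,2,2,4]
Step 15: insert r at [1, 6, 9] -> counters=[2,1,0,0,0,2,1,0,0,1,0,2,2,4]
Step 16: delete p at [5, 11, 13] -> counters=[2,1,0,0,0,1,1,0,0,1,0,1,2,3]
Step 17: delete r at [1, 6, 9] -> counters=[2,0,0,0,0,1,0,0,0,0,0,1,2,3]
Step 18: insert p at [5, 11, 13] -> counters=[2,0,0,0,0,2,0,0,0,0,0,2,2,4]
Step 19: insert r at [1, 6, 9] -> counters=[2,1,0,0,0,2,1,0,0,1,0,2,2,4]
Step 20: delete me at [0, 12, 13] -> counters=[1,1,0,0,0,2,1,0,0,1,0,2,1,3]
Step 21: delete r at [1, 6, 9] -> counters=[1,0,0,0,0,2,0,0,0,0,0,2,1,3]
Step 22: insert p at [5, 11, 13] -> counters=[1,0,0,0,0,3,0,0,0,0,0,3,1,4]
Step 23: insert zqp at [0, 2, 12] -> counters=[2,0,1,0,0,3,0,0,0,0,0,3,2,4]
Query zqp: check counters[0]=2 counters[2]=1 counters[12]=2 -> maybe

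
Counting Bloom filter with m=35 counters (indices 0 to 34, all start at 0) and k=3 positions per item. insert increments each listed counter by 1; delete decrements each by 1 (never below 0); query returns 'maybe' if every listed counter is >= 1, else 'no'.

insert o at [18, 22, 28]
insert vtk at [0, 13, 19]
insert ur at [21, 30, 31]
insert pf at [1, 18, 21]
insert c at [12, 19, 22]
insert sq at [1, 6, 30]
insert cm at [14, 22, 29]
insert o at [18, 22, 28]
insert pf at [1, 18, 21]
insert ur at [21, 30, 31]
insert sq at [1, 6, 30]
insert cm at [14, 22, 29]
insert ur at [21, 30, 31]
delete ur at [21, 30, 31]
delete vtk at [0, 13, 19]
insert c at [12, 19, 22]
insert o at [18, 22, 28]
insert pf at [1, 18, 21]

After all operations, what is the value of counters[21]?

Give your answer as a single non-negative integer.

Step 1: insert o at [18, 22, 28] -> counters=[0,0,0,0,0,0,0,0,0,0,0,0,0,0,0,0,0,0,1,0,0,0,1,0,0,0,0,0,1,0,0,0,0,0,0]
Step 2: insert vtk at [0, 13, 19] -> counters=[1,0,0,0,0,0,0,0,0,0,0,0,0,1,0,0,0,0,1,1,0,0,1,0,0,0,0,0,1,0,0,0,0,0,0]
Step 3: insert ur at [21, 30, 31] -> counters=[1,0,0,0,0,0,0,0,0,0,0,0,0,1,0,0,0,0,1,1,0,1,1,0,0,0,0,0,1,0,1,1,0,0,0]
Step 4: insert pf at [1, 18, 21] -> counters=[1,1,0,0,0,0,0,0,0,0,0,0,0,1,0,0,0,0,2,1,0,2,1,0,0,0,0,0,1,0,1,1,0,0,0]
Step 5: insert c at [12, 19, 22] -> counters=[1,1,0,0,0,0,0,0,0,0,0,0,1,1,0,0,0,0,2,2,0,2,2,0,0,0,0,0,1,0,1,1,0,0,0]
Step 6: insert sq at [1, 6, 30] -> counters=[1,2,0,0,0,0,1,0,0,0,0,0,1,1,0,0,0,0,2,2,0,2,2,0,0,0,0,0,1,0,2,1,0,0,0]
Step 7: insert cm at [14, 22, 29] -> counters=[1,2,0,0,0,0,1,0,0,0,0,0,1,1,1,0,0,0,2,2,0,2,3,0,0,0,0,0,1,1,2,1,0,0,0]
Step 8: insert o at [18, 22, 28] -> counters=[1,2,0,0,0,0,1,0,0,0,0,0,1,1,1,0,0,0,3,2,0,2,4,0,0,0,0,0,2,1,2,1,0,0,0]
Step 9: insert pf at [1, 18, 21] -> counters=[1,3,0,0,0,0,1,0,0,0,0,0,1,1,1,0,0,0,4,2,0,3,4,0,0,0,0,0,2,1,2,1,0,0,0]
Step 10: insert ur at [21, 30, 31] -> counters=[1,3,0,0,0,0,1,0,0,0,0,0,1,1,1,0,0,0,4,2,0,4,4,0,0,0,0,0,2,1,3,2,0,0,0]
Step 11: insert sq at [1, 6, 30] -> counters=[1,4,0,0,0,0,2,0,0,0,0,0,1,1,1,0,0,0,4,2,0,4,4,0,0,0,0,0,2,1,4,2,0,0,0]
Step 12: insert cm at [14, 22, 29] -> counters=[1,4,0,0,0,0,2,0,0,0,0,0,1,1,2,0,0,0,4,2,0,4,5,0,0,0,0,0,2,2,4,2,0,0,0]
Step 13: insert ur at [21, 30, 31] -> counters=[1,4,0,0,0,0,2,0,0,0,0,0,1,1,2,0,0,0,4,2,0,5,5,0,0,0,0,0,2,2,5,3,0,0,0]
Step 14: delete ur at [21, 30, 31] -> counters=[1,4,0,0,0,0,2,0,0,0,0,0,1,1,2,0,0,0,4,2,0,4,5,0,0,0,0,0,2,2,4,2,0,0,0]
Step 15: delete vtk at [0, 13, 19] -> counters=[0,4,0,0,0,0,2,0,0,0,0,0,1,0,2,0,0,0,4,1,0,4,5,0,0,0,0,0,2,2,4,2,0,0,0]
Step 16: insert c at [12, 19, 22] -> counters=[0,4,0,0,0,0,2,0,0,0,0,0,2,0,2,0,0,0,4,2,0,4,6,0,0,0,0,0,2,2,4,2,0,0,0]
Step 17: insert o at [18, 22, 28] -> counters=[0,4,0,0,0,0,2,0,0,0,0,0,2,0,2,0,0,0,5,2,0,4,7,0,0,0,0,0,3,2,4,2,0,0,0]
Step 18: insert pf at [1, 18, 21] -> counters=[0,5,0,0,0,0,2,0,0,0,0,0,2,0,2,0,0,0,6,2,0,5,7,0,0,0,0,0,3,2,4,2,0,0,0]
Final counters=[0,5,0,0,0,0,2,0,0,0,0,0,2,0,2,0,0,0,6,2,0,5,7,0,0,0,0,0,3,2,4,2,0,0,0] -> counters[21]=5

Answer: 5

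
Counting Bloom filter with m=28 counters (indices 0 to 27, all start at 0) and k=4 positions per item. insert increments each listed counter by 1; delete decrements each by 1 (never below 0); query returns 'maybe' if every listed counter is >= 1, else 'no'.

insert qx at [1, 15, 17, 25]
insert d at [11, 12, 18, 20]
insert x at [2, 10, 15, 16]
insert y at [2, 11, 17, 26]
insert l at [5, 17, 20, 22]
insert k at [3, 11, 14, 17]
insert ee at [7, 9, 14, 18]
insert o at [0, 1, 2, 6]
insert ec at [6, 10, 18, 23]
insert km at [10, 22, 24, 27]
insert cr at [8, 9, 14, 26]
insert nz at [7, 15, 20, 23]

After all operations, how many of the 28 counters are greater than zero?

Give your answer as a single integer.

Answer: 24

Derivation:
Step 1: insert qx at [1, 15, 17, 25] -> counters=[0,1,0,0,0,0,0,0,0,0,0,0,0,0,0,1,0,1,0,0,0,0,0,0,0,1,0,0]
Step 2: insert d at [11, 12, 18, 20] -> counters=[0,1,0,0,0,0,0,0,0,0,0,1,1,0,0,1,0,1,1,0,1,0,0,0,0,1,0,0]
Step 3: insert x at [2, 10, 15, 16] -> counters=[0,1,1,0,0,0,0,0,0,0,1,1,1,0,0,2,1,1,1,0,1,0,0,0,0,1,0,0]
Step 4: insert y at [2, 11, 17, 26] -> counters=[0,1,2,0,0,0,0,0,0,0,1,2,1,0,0,2,1,2,1,0,1,0,0,0,0,1,1,0]
Step 5: insert l at [5, 17, 20, 22] -> counters=[0,1,2,0,0,1,0,0,0,0,1,2,1,0,0,2,1,3,1,0,2,0,1,0,0,1,1,0]
Step 6: insert k at [3, 11, 14, 17] -> counters=[0,1,2,1,0,1,0,0,0,0,1,3,1,0,1,2,1,4,1,0,2,0,1,0,0,1,1,0]
Step 7: insert ee at [7, 9, 14, 18] -> counters=[0,1,2,1,0,1,0,1,0,1,1,3,1,0,2,2,1,4,2,0,2,0,1,0,0,1,1,0]
Step 8: insert o at [0, 1, 2, 6] -> counters=[1,2,3,1,0,1,1,1,0,1,1,3,1,0,2,2,1,4,2,0,2,0,1,0,0,1,1,0]
Step 9: insert ec at [6, 10, 18, 23] -> counters=[1,2,3,1,0,1,2,1,0,1,2,3,1,0,2,2,1,4,3,0,2,0,1,1,0,1,1,0]
Step 10: insert km at [10, 22, 24, 27] -> counters=[1,2,3,1,0,1,2,1,0,1,3,3,1,0,2,2,1,4,3,0,2,0,2,1,1,1,1,1]
Step 11: insert cr at [8, 9, 14, 26] -> counters=[1,2,3,1,0,1,2,1,1,2,3,3,1,0,3,2,1,4,3,0,2,0,2,1,1,1,2,1]
Step 12: insert nz at [7, 15, 20, 23] -> counters=[1,2,3,1,0,1,2,2,1,2,3,3,1,0,3,3,1,4,3,0,3,0,2,2,1,1,2,1]
Final counters=[1,2,3,1,0,1,2,2,1,2,3,3,1,0,3,3,1,4,3,0,3,0,2,2,1,1,2,1] -> 24 nonzero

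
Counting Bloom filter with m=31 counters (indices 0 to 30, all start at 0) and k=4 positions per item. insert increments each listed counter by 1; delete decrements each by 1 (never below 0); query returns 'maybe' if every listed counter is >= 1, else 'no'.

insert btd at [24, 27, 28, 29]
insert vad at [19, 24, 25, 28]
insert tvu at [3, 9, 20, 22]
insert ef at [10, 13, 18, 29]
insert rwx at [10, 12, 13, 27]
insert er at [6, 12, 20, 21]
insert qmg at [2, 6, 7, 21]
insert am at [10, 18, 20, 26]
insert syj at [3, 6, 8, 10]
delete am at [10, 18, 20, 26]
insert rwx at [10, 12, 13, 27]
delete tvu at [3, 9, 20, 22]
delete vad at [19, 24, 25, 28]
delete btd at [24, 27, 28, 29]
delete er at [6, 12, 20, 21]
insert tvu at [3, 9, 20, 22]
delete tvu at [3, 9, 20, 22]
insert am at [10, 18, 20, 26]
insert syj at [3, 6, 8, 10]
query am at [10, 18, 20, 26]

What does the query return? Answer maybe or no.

Answer: maybe

Derivation:
Step 1: insert btd at [24, 27, 28, 29] -> counters=[0,0,0,0,0,0,0,0,0,0,0,0,0,0,0,0,0,0,0,0,0,0,0,0,1,0,0,1,1,1,0]
Step 2: insert vad at [19, 24, 25, 28] -> counters=[0,0,0,0,0,0,0,0,0,0,0,0,0,0,0,0,0,0,0,1,0,0,0,0,2,1,0,1,2,1,0]
Step 3: insert tvu at [3, 9, 20, 22] -> counters=[0,0,0,1,0,0,0,0,0,1,0,0,0,0,0,0,0,0,0,1,1,0,1,0,2,1,0,1,2,1,0]
Step 4: insert ef at [10, 13, 18, 29] -> counters=[0,0,0,1,0,0,0,0,0,1,1,0,0,1,0,0,0,0,1,1,1,0,1,0,2,1,0,1,2,2,0]
Step 5: insert rwx at [10, 12, 13, 27] -> counters=[0,0,0,1,0,0,0,0,0,1,2,0,1,2,0,0,0,0,1,1,1,0,1,0,2,1,0,2,2,2,0]
Step 6: insert er at [6, 12, 20, 21] -> counters=[0,0,0,1,0,0,1,0,0,1,2,0,2,2,0,0,0,0,1,1,2,1,1,0,2,1,0,2,2,2,0]
Step 7: insert qmg at [2, 6, 7, 21] -> counters=[0,0,1,1,0,0,2,1,0,1,2,0,2,2,0,0,0,0,1,1,2,2,1,0,2,1,0,2,2,2,0]
Step 8: insert am at [10, 18, 20, 26] -> counters=[0,0,1,1,0,0,2,1,0,1,3,0,2,2,0,0,0,0,2,1,3,2,1,0,2,1,1,2,2,2,0]
Step 9: insert syj at [3, 6, 8, 10] -> counters=[0,0,1,2,0,0,3,1,1,1,4,0,2,2,0,0,0,0,2,1,3,2,1,0,2,1,1,2,2,2,0]
Step 10: delete am at [10, 18, 20, 26] -> counters=[0,0,1,2,0,0,3,1,1,1,3,0,2,2,0,0,0,0,1,1,2,2,1,0,2,1,0,2,2,2,0]
Step 11: insert rwx at [10, 12, 13, 27] -> counters=[0,0,1,2,0,0,3,1,1,1,4,0,3,3,0,0,0,0,1,1,2,2,1,0,2,1,0,3,2,2,0]
Step 12: delete tvu at [3, 9, 20, 22] -> counters=[0,0,1,1,0,0,3,1,1,0,4,0,3,3,0,0,0,0,1,1,1,2,0,0,2,1,0,3,2,2,0]
Step 13: delete vad at [19, 24, 25, 28] -> counters=[0,0,1,1,0,0,3,1,1,0,4,0,3,3,0,0,0,0,1,0,1,2,0,0,1,0,0,3,1,2,0]
Step 14: delete btd at [24, 27, 28, 29] -> counters=[0,0,1,1,0,0,3,1,1,0,4,0,3,3,0,0,0,0,1,0,1,2,0,0,0,0,0,2,0,1,0]
Step 15: delete er at [6, 12, 20, 21] -> counters=[0,0,1,1,0,0,2,1,1,0,4,0,2,3,0,0,0,0,1,0,0,1,0,0,0,0,0,2,0,1,0]
Step 16: insert tvu at [3, 9, 20, 22] -> counters=[0,0,1,2,0,0,2,1,1,1,4,0,2,3,0,0,0,0,1,0,1,1,1,0,0,0,0,2,0,1,0]
Step 17: delete tvu at [3, 9, 20, 22] -> counters=[0,0,1,1,0,0,2,1,1,0,4,0,2,3,0,0,0,0,1,0,0,1,0,0,0,0,0,2,0,1,0]
Step 18: insert am at [10, 18, 20, 26] -> counters=[0,0,1,1,0,0,2,1,1,0,5,0,2,3,0,0,0,0,2,0,1,1,0,0,0,0,1,2,0,1,0]
Step 19: insert syj at [3, 6, 8, 10] -> counters=[0,0,1,2,0,0,3,1,2,0,6,0,2,3,0,0,0,0,2,0,1,1,0,0,0,0,1,2,0,1,0]
Query am: check counters[10]=6 counters[18]=2 counters[20]=1 counters[26]=1 -> maybe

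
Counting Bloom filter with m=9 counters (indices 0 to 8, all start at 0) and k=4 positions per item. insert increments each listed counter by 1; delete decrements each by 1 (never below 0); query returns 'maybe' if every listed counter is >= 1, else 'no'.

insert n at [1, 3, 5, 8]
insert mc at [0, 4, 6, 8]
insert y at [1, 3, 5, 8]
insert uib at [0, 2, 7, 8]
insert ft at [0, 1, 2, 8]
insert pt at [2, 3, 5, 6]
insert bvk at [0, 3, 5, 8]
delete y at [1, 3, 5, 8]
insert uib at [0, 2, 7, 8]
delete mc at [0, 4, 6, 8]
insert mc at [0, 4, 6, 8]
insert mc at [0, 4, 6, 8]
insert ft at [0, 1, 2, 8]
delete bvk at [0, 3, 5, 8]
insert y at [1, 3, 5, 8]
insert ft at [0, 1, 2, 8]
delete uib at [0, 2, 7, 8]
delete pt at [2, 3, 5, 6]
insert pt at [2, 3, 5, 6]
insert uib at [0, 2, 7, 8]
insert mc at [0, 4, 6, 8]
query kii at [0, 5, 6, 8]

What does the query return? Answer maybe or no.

Step 1: insert n at [1, 3, 5, 8] -> counters=[0,1,0,1,0,1,0,0,1]
Step 2: insert mc at [0, 4, 6, 8] -> counters=[1,1,0,1,1,1,1,0,2]
Step 3: insert y at [1, 3, 5, 8] -> counters=[1,2,0,2,1,2,1,0,3]
Step 4: insert uib at [0, 2, 7, 8] -> counters=[2,2,1,2,1,2,1,1,4]
Step 5: insert ft at [0, 1, 2, 8] -> counters=[3,3,2,2,1,2,1,1,5]
Step 6: insert pt at [2, 3, 5, 6] -> counters=[3,3,3,3,1,3,2,1,5]
Step 7: insert bvk at [0, 3, 5, 8] -> counters=[4,3,3,4,1,4,2,1,6]
Step 8: delete y at [1, 3, 5, 8] -> counters=[4,2,3,3,1,3,2,1,5]
Step 9: insert uib at [0, 2, 7, 8] -> counters=[5,2,4,3,1,3,2,2,6]
Step 10: delete mc at [0, 4, 6, 8] -> counters=[4,2,4,3,0,3,1,2,5]
Step 11: insert mc at [0, 4, 6, 8] -> counters=[5,2,4,3,1,3,2,2,6]
Step 12: insert mc at [0, 4, 6, 8] -> counters=[6,2,4,3,2,3,3,2,7]
Step 13: insert ft at [0, 1, 2, 8] -> counters=[7,3,5,3,2,3,3,2,8]
Step 14: delete bvk at [0, 3, 5, 8] -> counters=[6,3,5,2,2,2,3,2,7]
Step 15: insert y at [1, 3, 5, 8] -> counters=[6,4,5,3,2,3,3,2,8]
Step 16: insert ft at [0, 1, 2, 8] -> counters=[7,5,6,3,2,3,3,2,9]
Step 17: delete uib at [0, 2, 7, 8] -> counters=[6,5,5,3,2,3,3,1,8]
Step 18: delete pt at [2, 3, 5, 6] -> counters=[6,5,4,2,2,2,2,1,8]
Step 19: insert pt at [2, 3, 5, 6] -> counters=[6,5,5,3,2,3,3,1,8]
Step 20: insert uib at [0, 2, 7, 8] -> counters=[7,5,6,3,2,3,3,2,9]
Step 21: insert mc at [0, 4, 6, 8] -> counters=[8,5,6,3,3,3,4,2,10]
Query kii: check counters[0]=8 counters[5]=3 counters[6]=4 counters[8]=10 -> maybe

Answer: maybe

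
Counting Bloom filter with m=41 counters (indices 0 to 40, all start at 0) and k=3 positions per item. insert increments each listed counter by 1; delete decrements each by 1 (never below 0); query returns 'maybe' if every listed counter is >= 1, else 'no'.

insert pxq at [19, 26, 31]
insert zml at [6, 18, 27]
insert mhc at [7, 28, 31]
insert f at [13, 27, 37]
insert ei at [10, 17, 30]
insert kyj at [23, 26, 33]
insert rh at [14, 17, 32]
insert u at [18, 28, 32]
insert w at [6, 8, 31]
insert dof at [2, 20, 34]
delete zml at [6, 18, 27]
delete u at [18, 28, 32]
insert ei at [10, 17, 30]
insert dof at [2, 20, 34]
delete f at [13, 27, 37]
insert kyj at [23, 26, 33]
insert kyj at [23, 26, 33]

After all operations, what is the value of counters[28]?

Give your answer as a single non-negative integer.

Answer: 1

Derivation:
Step 1: insert pxq at [19, 26, 31] -> counters=[0,0,0,0,0,0,0,0,0,0,0,0,0,0,0,0,0,0,0,1,0,0,0,0,0,0,1,0,0,0,0,1,0,0,0,0,0,0,0,0,0]
Step 2: insert zml at [6, 18, 27] -> counters=[0,0,0,0,0,0,1,0,0,0,0,0,0,0,0,0,0,0,1,1,0,0,0,0,0,0,1,1,0,0,0,1,0,0,0,0,0,0,0,0,0]
Step 3: insert mhc at [7, 28, 31] -> counters=[0,0,0,0,0,0,1,1,0,0,0,0,0,0,0,0,0,0,1,1,0,0,0,0,0,0,1,1,1,0,0,2,0,0,0,0,0,0,0,0,0]
Step 4: insert f at [13, 27, 37] -> counters=[0,0,0,0,0,0,1,1,0,0,0,0,0,1,0,0,0,0,1,1,0,0,0,0,0,0,1,2,1,0,0,2,0,0,0,0,0,1,0,0,0]
Step 5: insert ei at [10, 17, 30] -> counters=[0,0,0,0,0,0,1,1,0,0,1,0,0,1,0,0,0,1,1,1,0,0,0,0,0,0,1,2,1,0,1,2,0,0,0,0,0,1,0,0,0]
Step 6: insert kyj at [23, 26, 33] -> counters=[0,0,0,0,0,0,1,1,0,0,1,0,0,1,0,0,0,1,1,1,0,0,0,1,0,0,2,2,1,0,1,2,0,1,0,0,0,1,0,0,0]
Step 7: insert rh at [14, 17, 32] -> counters=[0,0,0,0,0,0,1,1,0,0,1,0,0,1,1,0,0,2,1,1,0,0,0,1,0,0,2,2,1,0,1,2,1,1,0,0,0,1,0,0,0]
Step 8: insert u at [18, 28, 32] -> counters=[0,0,0,0,0,0,1,1,0,0,1,0,0,1,1,0,0,2,2,1,0,0,0,1,0,0,2,2,2,0,1,2,2,1,0,0,0,1,0,0,0]
Step 9: insert w at [6, 8, 31] -> counters=[0,0,0,0,0,0,2,1,1,0,1,0,0,1,1,0,0,2,2,1,0,0,0,1,0,0,2,2,2,0,1,3,2,1,0,0,0,1,0,0,0]
Step 10: insert dof at [2, 20, 34] -> counters=[0,0,1,0,0,0,2,1,1,0,1,0,0,1,1,0,0,2,2,1,1,0,0,1,0,0,2,2,2,0,1,3,2,1,1,0,0,1,0,0,0]
Step 11: delete zml at [6, 18, 27] -> counters=[0,0,1,0,0,0,1,1,1,0,1,0,0,1,1,0,0,2,1,1,1,0,0,1,0,0,2,1,2,0,1,3,2,1,1,0,0,1,0,0,0]
Step 12: delete u at [18, 28, 32] -> counters=[0,0,1,0,0,0,1,1,1,0,1,0,0,1,1,0,0,2,0,1,1,0,0,1,0,0,2,1,1,0,1,3,1,1,1,0,0,1,0,0,0]
Step 13: insert ei at [10, 17, 30] -> counters=[0,0,1,0,0,0,1,1,1,0,2,0,0,1,1,0,0,3,0,1,1,0,0,1,0,0,2,1,1,0,2,3,1,1,1,0,0,1,0,0,0]
Step 14: insert dof at [2, 20, 34] -> counters=[0,0,2,0,0,0,1,1,1,0,2,0,0,1,1,0,0,3,0,1,2,0,0,1,0,0,2,1,1,0,2,3,1,1,2,0,0,1,0,0,0]
Step 15: delete f at [13, 27, 37] -> counters=[0,0,2,0,0,0,1,1,1,0,2,0,0,0,1,0,0,3,0,1,2,0,0,1,0,0,2,0,1,0,2,3,1,1,2,0,0,0,0,0,0]
Step 16: insert kyj at [23, 26, 33] -> counters=[0,0,2,0,0,0,1,1,1,0,2,0,0,0,1,0,0,3,0,1,2,0,0,2,0,0,3,0,1,0,2,3,1,2,2,0,0,0,0,0,0]
Step 17: insert kyj at [23, 26, 33] -> counters=[0,0,2,0,0,0,1,1,1,0,2,0,0,0,1,0,0,3,0,1,2,0,0,3,0,0,4,0,1,0,2,3,1,3,2,0,0,0,0,0,0]
Final counters=[0,0,2,0,0,0,1,1,1,0,2,0,0,0,1,0,0,3,0,1,2,0,0,3,0,0,4,0,1,0,2,3,1,3,2,0,0,0,0,0,0] -> counters[28]=1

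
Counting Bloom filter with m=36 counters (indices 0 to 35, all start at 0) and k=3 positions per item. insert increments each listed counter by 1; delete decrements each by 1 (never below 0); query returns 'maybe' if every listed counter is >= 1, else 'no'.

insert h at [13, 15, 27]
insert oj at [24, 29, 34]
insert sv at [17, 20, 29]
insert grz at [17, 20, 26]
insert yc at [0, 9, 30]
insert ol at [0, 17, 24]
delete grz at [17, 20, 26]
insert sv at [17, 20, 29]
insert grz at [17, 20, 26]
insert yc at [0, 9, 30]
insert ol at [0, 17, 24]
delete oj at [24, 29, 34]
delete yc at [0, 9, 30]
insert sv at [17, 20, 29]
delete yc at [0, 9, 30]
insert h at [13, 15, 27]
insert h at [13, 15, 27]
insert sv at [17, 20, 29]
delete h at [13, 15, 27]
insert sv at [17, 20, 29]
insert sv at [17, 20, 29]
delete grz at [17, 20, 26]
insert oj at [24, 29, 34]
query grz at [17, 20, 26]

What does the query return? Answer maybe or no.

Step 1: insert h at [13, 15, 27] -> counters=[0,0,0,0,0,0,0,0,0,0,0,0,0,1,0,1,0,0,0,0,0,0,0,0,0,0,0,1,0,0,0,0,0,0,0,0]
Step 2: insert oj at [24, 29, 34] -> counters=[0,0,0,0,0,0,0,0,0,0,0,0,0,1,0,1,0,0,0,0,0,0,0,0,1,0,0,1,0,1,0,0,0,0,1,0]
Step 3: insert sv at [17, 20, 29] -> counters=[0,0,0,0,0,0,0,0,0,0,0,0,0,1,0,1,0,1,0,0,1,0,0,0,1,0,0,1,0,2,0,0,0,0,1,0]
Step 4: insert grz at [17, 20, 26] -> counters=[0,0,0,0,0,0,0,0,0,0,0,0,0,1,0,1,0,2,0,0,2,0,0,0,1,0,1,1,0,2,0,0,0,0,1,0]
Step 5: insert yc at [0, 9, 30] -> counters=[1,0,0,0,0,0,0,0,0,1,0,0,0,1,0,1,0,2,0,0,2,0,0,0,1,0,1,1,0,2,1,0,0,0,1,0]
Step 6: insert ol at [0, 17, 24] -> counters=[2,0,0,0,0,0,0,0,0,1,0,0,0,1,0,1,0,3,0,0,2,0,0,0,2,0,1,1,0,2,1,0,0,0,1,0]
Step 7: delete grz at [17, 20, 26] -> counters=[2,0,0,0,0,0,0,0,0,1,0,0,0,1,0,1,0,2,0,0,1,0,0,0,2,0,0,1,0,2,1,0,0,0,1,0]
Step 8: insert sv at [17, 20, 29] -> counters=[2,0,0,0,0,0,0,0,0,1,0,0,0,1,0,1,0,3,0,0,2,0,0,0,2,0,0,1,0,3,1,0,0,0,1,0]
Step 9: insert grz at [17, 20, 26] -> counters=[2,0,0,0,0,0,0,0,0,1,0,0,0,1,0,1,0,4,0,0,3,0,0,0,2,0,1,1,0,3,1,0,0,0,1,0]
Step 10: insert yc at [0, 9, 30] -> counters=[3,0,0,0,0,0,0,0,0,2,0,0,0,1,0,1,0,4,0,0,3,0,0,0,2,0,1,1,0,3,2,0,0,0,1,0]
Step 11: insert ol at [0, 17, 24] -> counters=[4,0,0,0,0,0,0,0,0,2,0,0,0,1,0,1,0,5,0,0,3,0,0,0,3,0,1,1,0,3,2,0,0,0,1,0]
Step 12: delete oj at [24, 29, 34] -> counters=[4,0,0,0,0,0,0,0,0,2,0,0,0,1,0,1,0,5,0,0,3,0,0,0,2,0,1,1,0,2,2,0,0,0,0,0]
Step 13: delete yc at [0, 9, 30] -> counters=[3,0,0,0,0,0,0,0,0,1,0,0,0,1,0,1,0,5,0,0,3,0,0,0,2,0,1,1,0,2,1,0,0,0,0,0]
Step 14: insert sv at [17, 20, 29] -> counters=[3,0,0,0,0,0,0,0,0,1,0,0,0,1,0,1,0,6,0,0,4,0,0,0,2,0,1,1,0,3,1,0,0,0,0,0]
Step 15: delete yc at [0, 9, 30] -> counters=[2,0,0,0,0,0,0,0,0,0,0,0,0,1,0,1,0,6,0,0,4,0,0,0,2,0,1,1,0,3,0,0,0,0,0,0]
Step 16: insert h at [13, 15, 27] -> counters=[2,0,0,0,0,0,0,0,0,0,0,0,0,2,0,2,0,6,0,0,4,0,0,0,2,0,1,2,0,3,0,0,0,0,0,0]
Step 17: insert h at [13, 15, 27] -> counters=[2,0,0,0,0,0,0,0,0,0,0,0,0,3,0,3,0,6,0,0,4,0,0,0,2,0,1,3,0,3,0,0,0,0,0,0]
Step 18: insert sv at [17, 20, 29] -> counters=[2,0,0,0,0,0,0,0,0,0,0,0,0,3,0,3,0,7,0,0,5,0,0,0,2,0,1,3,0,4,0,0,0,0,0,0]
Step 19: delete h at [13, 15, 27] -> counters=[2,0,0,0,0,0,0,0,0,0,0,0,0,2,0,2,0,7,0,0,5,0,0,0,2,0,1,2,0,4,0,0,0,0,0,0]
Step 20: insert sv at [17, 20, 29] -> counters=[2,0,0,0,0,0,0,0,0,0,0,0,0,2,0,2,0,8,0,0,6,0,0,0,2,0,1,2,0,5,0,0,0,0,0,0]
Step 21: insert sv at [17, 20, 29] -> counters=[2,0,0,0,0,0,0,0,0,0,0,0,0,2,0,2,0,9,0,0,7,0,0,0,2,0,1,2,0,6,0,0,0,0,0,0]
Step 22: delete grz at [17, 20, 26] -> counters=[2,0,0,0,0,0,0,0,0,0,0,0,0,2,0,2,0,8,0,0,6,0,0,0,2,0,0,2,0,6,0,0,0,0,0,0]
Step 23: insert oj at [24, 29, 34] -> counters=[2,0,0,0,0,0,0,0,0,0,0,0,0,2,0,2,0,8,0,0,6,0,0,0,3,0,0,2,0,7,0,0,0,0,1,0]
Query grz: check counters[17]=8 counters[20]=6 counters[26]=0 -> no

Answer: no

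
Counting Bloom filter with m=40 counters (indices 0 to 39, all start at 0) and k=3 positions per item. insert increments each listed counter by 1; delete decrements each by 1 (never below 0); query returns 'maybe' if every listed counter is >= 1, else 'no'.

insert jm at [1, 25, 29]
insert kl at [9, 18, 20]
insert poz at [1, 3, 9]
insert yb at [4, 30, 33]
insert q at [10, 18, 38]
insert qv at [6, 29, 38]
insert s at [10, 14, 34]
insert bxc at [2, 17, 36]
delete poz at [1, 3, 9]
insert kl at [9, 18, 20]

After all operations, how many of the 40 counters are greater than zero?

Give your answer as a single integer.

Step 1: insert jm at [1, 25, 29] -> counters=[0,1,0,0,0,0,0,0,0,0,0,0,0,0,0,0,0,0,0,0,0,0,0,0,0,1,0,0,0,1,0,0,0,0,0,0,0,0,0,0]
Step 2: insert kl at [9, 18, 20] -> counters=[0,1,0,0,0,0,0,0,0,1,0,0,0,0,0,0,0,0,1,0,1,0,0,0,0,1,0,0,0,1,0,0,0,0,0,0,0,0,0,0]
Step 3: insert poz at [1, 3, 9] -> counters=[0,2,0,1,0,0,0,0,0,2,0,0,0,0,0,0,0,0,1,0,1,0,0,0,0,1,0,0,0,1,0,0,0,0,0,0,0,0,0,0]
Step 4: insert yb at [4, 30, 33] -> counters=[0,2,0,1,1,0,0,0,0,2,0,0,0,0,0,0,0,0,1,0,1,0,0,0,0,1,0,0,0,1,1,0,0,1,0,0,0,0,0,0]
Step 5: insert q at [10, 18, 38] -> counters=[0,2,0,1,1,0,0,0,0,2,1,0,0,0,0,0,0,0,2,0,1,0,0,0,0,1,0,0,0,1,1,0,0,1,0,0,0,0,1,0]
Step 6: insert qv at [6, 29, 38] -> counters=[0,2,0,1,1,0,1,0,0,2,1,0,0,0,0,0,0,0,2,0,1,0,0,0,0,1,0,0,0,2,1,0,0,1,0,0,0,0,2,0]
Step 7: insert s at [10, 14, 34] -> counters=[0,2,0,1,1,0,1,0,0,2,2,0,0,0,1,0,0,0,2,0,1,0,0,0,0,1,0,0,0,2,1,0,0,1,1,0,0,0,2,0]
Step 8: insert bxc at [2, 17, 36] -> counters=[0,2,1,1,1,0,1,0,0,2,2,0,0,0,1,0,0,1,2,0,1,0,0,0,0,1,0,0,0,2,1,0,0,1,1,0,1,0,2,0]
Step 9: delete poz at [1, 3, 9] -> counters=[0,1,1,0,1,0,1,0,0,1,2,0,0,0,1,0,0,1,2,0,1,0,0,0,0,1,0,0,0,2,1,0,0,1,1,0,1,0,2,0]
Step 10: insert kl at [9, 18, 20] -> counters=[0,1,1,0,1,0,1,0,0,2,2,0,0,0,1,0,0,1,3,0,2,0,0,0,0,1,0,0,0,2,1,0,0,1,1,0,1,0,2,0]
Final counters=[0,1,1,0,1,0,1,0,0,2,2,0,0,0,1,0,0,1,3,0,2,0,0,0,0,1,0,0,0,2,1,0,0,1,1,0,1,0,2,0] -> 17 nonzero

Answer: 17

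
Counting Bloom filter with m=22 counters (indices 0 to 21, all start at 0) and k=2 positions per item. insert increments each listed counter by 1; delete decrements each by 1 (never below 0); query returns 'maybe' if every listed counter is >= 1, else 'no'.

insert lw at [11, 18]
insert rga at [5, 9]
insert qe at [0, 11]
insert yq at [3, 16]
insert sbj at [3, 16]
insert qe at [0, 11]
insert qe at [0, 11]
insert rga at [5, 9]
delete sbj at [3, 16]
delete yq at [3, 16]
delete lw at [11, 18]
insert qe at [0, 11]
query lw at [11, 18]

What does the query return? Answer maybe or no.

Answer: no

Derivation:
Step 1: insert lw at [11, 18] -> counters=[0,0,0,0,0,0,0,0,0,0,0,1,0,0,0,0,0,0,1,0,0,0]
Step 2: insert rga at [5, 9] -> counters=[0,0,0,0,0,1,0,0,0,1,0,1,0,0,0,0,0,0,1,0,0,0]
Step 3: insert qe at [0, 11] -> counters=[1,0,0,0,0,1,0,0,0,1,0,2,0,0,0,0,0,0,1,0,0,0]
Step 4: insert yq at [3, 16] -> counters=[1,0,0,1,0,1,0,0,0,1,0,2,0,0,0,0,1,0,1,0,0,0]
Step 5: insert sbj at [3, 16] -> counters=[1,0,0,2,0,1,0,0,0,1,0,2,0,0,0,0,2,0,1,0,0,0]
Step 6: insert qe at [0, 11] -> counters=[2,0,0,2,0,1,0,0,0,1,0,3,0,0,0,0,2,0,1,0,0,0]
Step 7: insert qe at [0, 11] -> counters=[3,0,0,2,0,1,0,0,0,1,0,4,0,0,0,0,2,0,1,0,0,0]
Step 8: insert rga at [5, 9] -> counters=[3,0,0,2,0,2,0,0,0,2,0,4,0,0,0,0,2,0,1,0,0,0]
Step 9: delete sbj at [3, 16] -> counters=[3,0,0,1,0,2,0,0,0,2,0,4,0,0,0,0,1,0,1,0,0,0]
Step 10: delete yq at [3, 16] -> counters=[3,0,0,0,0,2,0,0,0,2,0,4,0,0,0,0,0,0,1,0,0,0]
Step 11: delete lw at [11, 18] -> counters=[3,0,0,0,0,2,0,0,0,2,0,3,0,0,0,0,0,0,0,0,0,0]
Step 12: insert qe at [0, 11] -> counters=[4,0,0,0,0,2,0,0,0,2,0,4,0,0,0,0,0,0,0,0,0,0]
Query lw: check counters[11]=4 counters[18]=0 -> no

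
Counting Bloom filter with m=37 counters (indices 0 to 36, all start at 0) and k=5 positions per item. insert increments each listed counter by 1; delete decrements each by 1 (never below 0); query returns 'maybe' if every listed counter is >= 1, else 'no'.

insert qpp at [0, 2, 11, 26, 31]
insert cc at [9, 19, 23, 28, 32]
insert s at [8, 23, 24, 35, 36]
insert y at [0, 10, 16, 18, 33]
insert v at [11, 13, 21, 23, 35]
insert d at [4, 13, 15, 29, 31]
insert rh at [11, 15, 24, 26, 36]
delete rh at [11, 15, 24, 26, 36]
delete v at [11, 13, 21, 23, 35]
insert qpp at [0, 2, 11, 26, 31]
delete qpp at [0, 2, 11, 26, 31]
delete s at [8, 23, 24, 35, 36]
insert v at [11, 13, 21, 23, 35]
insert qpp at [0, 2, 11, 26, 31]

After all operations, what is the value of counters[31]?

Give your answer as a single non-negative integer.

Step 1: insert qpp at [0, 2, 11, 26, 31] -> counters=[1,0,1,0,0,0,0,0,0,0,0,1,0,0,0,0,0,0,0,0,0,0,0,0,0,0,1,0,0,0,0,1,0,0,0,0,0]
Step 2: insert cc at [9, 19, 23, 28, 32] -> counters=[1,0,1,0,0,0,0,0,0,1,0,1,0,0,0,0,0,0,0,1,0,0,0,1,0,0,1,0,1,0,0,1,1,0,0,0,0]
Step 3: insert s at [8, 23, 24, 35, 36] -> counters=[1,0,1,0,0,0,0,0,1,1,0,1,0,0,0,0,0,0,0,1,0,0,0,2,1,0,1,0,1,0,0,1,1,0,0,1,1]
Step 4: insert y at [0, 10, 16, 18, 33] -> counters=[2,0,1,0,0,0,0,0,1,1,1,1,0,0,0,0,1,0,1,1,0,0,0,2,1,0,1,0,1,0,0,1,1,1,0,1,1]
Step 5: insert v at [11, 13, 21, 23, 35] -> counters=[2,0,1,0,0,0,0,0,1,1,1,2,0,1,0,0,1,0,1,1,0,1,0,3,1,0,1,0,1,0,0,1,1,1,0,2,1]
Step 6: insert d at [4, 13, 15, 29, 31] -> counters=[2,0,1,0,1,0,0,0,1,1,1,2,0,2,0,1,1,0,1,1,0,1,0,3,1,0,1,0,1,1,0,2,1,1,0,2,1]
Step 7: insert rh at [11, 15, 24, 26, 36] -> counters=[2,0,1,0,1,0,0,0,1,1,1,3,0,2,0,2,1,0,1,1,0,1,0,3,2,0,2,0,1,1,0,2,1,1,0,2,2]
Step 8: delete rh at [11, 15, 24, 26, 36] -> counters=[2,0,1,0,1,0,0,0,1,1,1,2,0,2,0,1,1,0,1,1,0,1,0,3,1,0,1,0,1,1,0,2,1,1,0,2,1]
Step 9: delete v at [11, 13, 21, 23, 35] -> counters=[2,0,1,0,1,0,0,0,1,1,1,1,0,1,0,1,1,0,1,1,0,0,0,2,1,0,1,0,1,1,0,2,1,1,0,1,1]
Step 10: insert qpp at [0, 2, 11, 26, 31] -> counters=[3,0,2,0,1,0,0,0,1,1,1,2,0,1,0,1,1,0,1,1,0,0,0,2,1,0,2,0,1,1,0,3,1,1,0,1,1]
Step 11: delete qpp at [0, 2, 11, 26, 31] -> counters=[2,0,1,0,1,0,0,0,1,1,1,1,0,1,0,1,1,0,1,1,0,0,0,2,1,0,1,0,1,1,0,2,1,1,0,1,1]
Step 12: delete s at [8, 23, 24, 35, 36] -> counters=[2,0,1,0,1,0,0,0,0,1,1,1,0,1,0,1,1,0,1,1,0,0,0,1,0,0,1,0,1,1,0,2,1,1,0,0,0]
Step 13: insert v at [11, 13, 21, 23, 35] -> counters=[2,0,1,0,1,0,0,0,0,1,1,2,0,2,0,1,1,0,1,1,0,1,0,2,0,0,1,0,1,1,0,2,1,1,0,1,0]
Step 14: insert qpp at [0, 2, 11, 26, 31] -> counters=[3,0,2,0,1,0,0,0,0,1,1,3,0,2,0,1,1,0,1,1,0,1,0,2,0,0,2,0,1,1,0,3,1,1,0,1,0]
Final counters=[3,0,2,0,1,0,0,0,0,1,1,3,0,2,0,1,1,0,1,1,0,1,0,2,0,0,2,0,1,1,0,3,1,1,0,1,0] -> counters[31]=3

Answer: 3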